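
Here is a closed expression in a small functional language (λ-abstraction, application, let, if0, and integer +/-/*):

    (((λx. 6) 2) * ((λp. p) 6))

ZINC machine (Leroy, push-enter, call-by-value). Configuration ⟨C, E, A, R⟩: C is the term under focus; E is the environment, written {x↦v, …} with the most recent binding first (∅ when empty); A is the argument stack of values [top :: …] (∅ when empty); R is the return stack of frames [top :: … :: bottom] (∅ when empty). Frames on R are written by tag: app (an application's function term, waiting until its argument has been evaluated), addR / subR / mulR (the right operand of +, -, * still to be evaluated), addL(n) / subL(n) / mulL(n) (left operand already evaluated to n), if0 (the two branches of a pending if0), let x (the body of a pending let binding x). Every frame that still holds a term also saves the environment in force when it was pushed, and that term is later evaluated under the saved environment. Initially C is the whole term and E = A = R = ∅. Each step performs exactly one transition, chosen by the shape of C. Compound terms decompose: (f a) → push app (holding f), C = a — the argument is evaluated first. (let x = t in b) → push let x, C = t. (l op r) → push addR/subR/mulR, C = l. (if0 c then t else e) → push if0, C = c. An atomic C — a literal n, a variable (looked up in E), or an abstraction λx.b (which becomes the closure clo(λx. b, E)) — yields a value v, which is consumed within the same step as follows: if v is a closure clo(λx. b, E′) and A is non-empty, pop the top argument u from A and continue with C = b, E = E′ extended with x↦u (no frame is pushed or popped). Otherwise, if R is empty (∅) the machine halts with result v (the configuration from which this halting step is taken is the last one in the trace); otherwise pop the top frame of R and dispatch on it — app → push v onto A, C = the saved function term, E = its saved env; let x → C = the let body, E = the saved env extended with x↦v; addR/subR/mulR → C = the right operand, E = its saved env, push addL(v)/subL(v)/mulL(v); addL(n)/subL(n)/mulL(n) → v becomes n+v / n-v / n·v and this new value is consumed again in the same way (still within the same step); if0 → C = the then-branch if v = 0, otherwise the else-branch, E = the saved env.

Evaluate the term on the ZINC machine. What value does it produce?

[0] [C=(((λx. 6) 2) * ((λp. p) 6)) | E=∅ | A=∅ | R=∅]
[1] [C=((λx. 6) 2) | E=∅ | A=∅ | R=[mulR]]
[2] [C=2 | E=∅ | A=∅ | R=[app :: mulR]]
[3] [C=(λx. 6) | E=∅ | A=[2] | R=[mulR]]
[4] [C=6 | E={x↦2} | A=∅ | R=[mulR]]
[5] [C=((λp. p) 6) | E=∅ | A=∅ | R=[mulL(6)]]
[6] [C=6 | E=∅ | A=∅ | R=[app :: mulL(6)]]
[7] [C=(λp. p) | E=∅ | A=[6] | R=[mulL(6)]]
[8] [C=p | E={p↦6} | A=∅ | R=[mulL(6)]]
→ final value 36

Answer: 36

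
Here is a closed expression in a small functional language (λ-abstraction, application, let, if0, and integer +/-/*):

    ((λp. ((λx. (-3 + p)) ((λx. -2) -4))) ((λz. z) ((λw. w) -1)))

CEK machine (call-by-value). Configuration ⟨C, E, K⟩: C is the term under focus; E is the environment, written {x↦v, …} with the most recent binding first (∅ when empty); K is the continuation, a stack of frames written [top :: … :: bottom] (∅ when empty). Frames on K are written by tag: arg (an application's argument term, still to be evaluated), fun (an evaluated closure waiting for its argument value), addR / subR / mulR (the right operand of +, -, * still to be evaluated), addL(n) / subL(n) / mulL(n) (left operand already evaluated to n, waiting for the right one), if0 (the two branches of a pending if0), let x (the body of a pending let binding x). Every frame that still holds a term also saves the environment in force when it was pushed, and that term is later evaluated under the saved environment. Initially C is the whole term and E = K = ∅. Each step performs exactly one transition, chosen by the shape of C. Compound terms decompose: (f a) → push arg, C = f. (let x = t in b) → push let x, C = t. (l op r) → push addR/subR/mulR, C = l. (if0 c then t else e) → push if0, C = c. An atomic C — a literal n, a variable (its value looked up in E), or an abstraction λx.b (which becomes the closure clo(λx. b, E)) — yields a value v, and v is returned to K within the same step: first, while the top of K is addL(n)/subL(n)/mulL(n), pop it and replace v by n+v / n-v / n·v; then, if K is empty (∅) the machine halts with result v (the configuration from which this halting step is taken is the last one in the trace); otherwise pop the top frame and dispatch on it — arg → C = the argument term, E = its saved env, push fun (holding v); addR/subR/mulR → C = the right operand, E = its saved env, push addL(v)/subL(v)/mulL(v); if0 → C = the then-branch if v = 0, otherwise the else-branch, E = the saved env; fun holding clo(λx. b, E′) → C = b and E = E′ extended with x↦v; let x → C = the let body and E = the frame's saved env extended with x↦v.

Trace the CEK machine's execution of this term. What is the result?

Answer: -4

Derivation:
step 0: <C=((λp. ((λx. (-3 + p)) ((λx. -2) -4))) ((λz. z) ((λw. w) -1))), E=∅, K=∅>
step 1: <C=(λp. ((λx. (-3 + p)) ((λx. -2) -4))), E=∅, K=[arg]>
step 2: <C=((λz. z) ((λw. w) -1)), E=∅, K=[fun]>
step 3: <C=(λz. z), E=∅, K=[arg :: fun]>
step 4: <C=((λw. w) -1), E=∅, K=[fun :: fun]>
step 5: <C=(λw. w), E=∅, K=[arg :: fun :: fun]>
step 6: <C=-1, E=∅, K=[fun :: fun :: fun]>
step 7: <C=w, E={w↦-1}, K=[fun :: fun]>
step 8: <C=z, E={z↦-1}, K=[fun]>
step 9: <C=((λx. (-3 + p)) ((λx. -2) -4)), E={p↦-1}, K=∅>
step 10: <C=(λx. (-3 + p)), E={p↦-1}, K=[arg]>
step 11: <C=((λx. -2) -4), E={p↦-1}, K=[fun]>
step 12: <C=(λx. -2), E={p↦-1}, K=[arg :: fun]>
step 13: <C=-4, E={p↦-1}, K=[fun :: fun]>
step 14: <C=-2, E={x↦-4, p↦-1}, K=[fun]>
step 15: <C=(-3 + p), E={x↦-2, p↦-1}, K=∅>
step 16: <C=-3, E={x↦-2, p↦-1}, K=[addR]>
step 17: <C=p, E={x↦-2, p↦-1}, K=[addL(-3)]>
→ final value -4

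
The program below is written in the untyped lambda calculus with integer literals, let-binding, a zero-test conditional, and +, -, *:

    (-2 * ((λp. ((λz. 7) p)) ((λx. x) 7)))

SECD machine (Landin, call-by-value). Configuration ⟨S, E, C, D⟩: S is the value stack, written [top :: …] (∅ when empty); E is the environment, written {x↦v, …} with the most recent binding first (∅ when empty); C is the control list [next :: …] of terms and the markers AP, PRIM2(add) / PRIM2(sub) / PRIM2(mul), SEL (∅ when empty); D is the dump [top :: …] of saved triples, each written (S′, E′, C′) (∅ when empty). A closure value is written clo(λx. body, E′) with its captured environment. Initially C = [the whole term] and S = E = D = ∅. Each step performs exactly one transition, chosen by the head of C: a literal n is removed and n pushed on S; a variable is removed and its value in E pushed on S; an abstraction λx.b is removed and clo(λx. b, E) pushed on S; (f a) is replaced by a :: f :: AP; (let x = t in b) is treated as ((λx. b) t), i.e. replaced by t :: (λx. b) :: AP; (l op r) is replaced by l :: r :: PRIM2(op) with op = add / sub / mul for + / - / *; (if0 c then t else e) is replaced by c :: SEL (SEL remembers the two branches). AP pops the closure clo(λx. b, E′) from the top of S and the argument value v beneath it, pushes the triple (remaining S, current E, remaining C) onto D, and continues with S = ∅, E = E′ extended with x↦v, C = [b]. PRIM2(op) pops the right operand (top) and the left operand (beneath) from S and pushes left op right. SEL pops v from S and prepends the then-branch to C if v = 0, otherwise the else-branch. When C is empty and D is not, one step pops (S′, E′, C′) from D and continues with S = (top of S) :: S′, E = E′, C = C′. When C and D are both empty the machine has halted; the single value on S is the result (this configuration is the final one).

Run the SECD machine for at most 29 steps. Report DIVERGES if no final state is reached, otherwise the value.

Answer: -14

Execution trace:
0. ⟨S=∅; E=∅; C=[(-2 * ((λp. ((λz. 7) p)) ((λx. x) 7)))]; D=∅⟩
1. ⟨S=∅; E=∅; C=[-2 :: ((λp. ((λz. 7) p)) ((λx. x) 7)) :: PRIM2(mul)]; D=∅⟩
2. ⟨S=[-2]; E=∅; C=[((λp. ((λz. 7) p)) ((λx. x) 7)) :: PRIM2(mul)]; D=∅⟩
3. ⟨S=[-2]; E=∅; C=[((λx. x) 7) :: (λp. ((λz. 7) p)) :: AP :: PRIM2(mul)]; D=∅⟩
4. ⟨S=[-2]; E=∅; C=[7 :: (λx. x) :: AP :: (λp. ((λz. 7) p)) :: AP :: PRIM2(mul)]; D=∅⟩
5. ⟨S=[7 :: -2]; E=∅; C=[(λx. x) :: AP :: (λp. ((λz. 7) p)) :: AP :: PRIM2(mul)]; D=∅⟩
6. ⟨S=[clo(λx. x, ∅) :: 7 :: -2]; E=∅; C=[AP :: (λp. ((λz. 7) p)) :: AP :: PRIM2(mul)]; D=∅⟩
7. ⟨S=∅; E={x↦7}; C=[x]; D=[([-2], ∅, [(λp. ((λz. 7) p)) :: AP :: PRIM2(mul)])]⟩
8. ⟨S=[7]; E={x↦7}; C=∅; D=[([-2], ∅, [(λp. ((λz. 7) p)) :: AP :: PRIM2(mul)])]⟩
9. ⟨S=[7 :: -2]; E=∅; C=[(λp. ((λz. 7) p)) :: AP :: PRIM2(mul)]; D=∅⟩
10. ⟨S=[clo(λp. ((λz. 7) p), ∅) :: 7 :: -2]; E=∅; C=[AP :: PRIM2(mul)]; D=∅⟩
11. ⟨S=∅; E={p↦7}; C=[((λz. 7) p)]; D=[([-2], ∅, [PRIM2(mul)])]⟩
12. ⟨S=∅; E={p↦7}; C=[p :: (λz. 7) :: AP]; D=[([-2], ∅, [PRIM2(mul)])]⟩
13. ⟨S=[7]; E={p↦7}; C=[(λz. 7) :: AP]; D=[([-2], ∅, [PRIM2(mul)])]⟩
14. ⟨S=[clo(λz. 7, {p↦7}) :: 7]; E={p↦7}; C=[AP]; D=[([-2], ∅, [PRIM2(mul)])]⟩
15. ⟨S=∅; E={z↦7, p↦7}; C=[7]; D=[(∅, {p↦7}, ∅) :: ([-2], ∅, [PRIM2(mul)])]⟩
16. ⟨S=[7]; E={z↦7, p↦7}; C=∅; D=[(∅, {p↦7}, ∅) :: ([-2], ∅, [PRIM2(mul)])]⟩
17. ⟨S=[7]; E={p↦7}; C=∅; D=[([-2], ∅, [PRIM2(mul)])]⟩
18. ⟨S=[7 :: -2]; E=∅; C=[PRIM2(mul)]; D=∅⟩
19. ⟨S=[-14]; E=∅; C=∅; D=∅⟩
→ final value -14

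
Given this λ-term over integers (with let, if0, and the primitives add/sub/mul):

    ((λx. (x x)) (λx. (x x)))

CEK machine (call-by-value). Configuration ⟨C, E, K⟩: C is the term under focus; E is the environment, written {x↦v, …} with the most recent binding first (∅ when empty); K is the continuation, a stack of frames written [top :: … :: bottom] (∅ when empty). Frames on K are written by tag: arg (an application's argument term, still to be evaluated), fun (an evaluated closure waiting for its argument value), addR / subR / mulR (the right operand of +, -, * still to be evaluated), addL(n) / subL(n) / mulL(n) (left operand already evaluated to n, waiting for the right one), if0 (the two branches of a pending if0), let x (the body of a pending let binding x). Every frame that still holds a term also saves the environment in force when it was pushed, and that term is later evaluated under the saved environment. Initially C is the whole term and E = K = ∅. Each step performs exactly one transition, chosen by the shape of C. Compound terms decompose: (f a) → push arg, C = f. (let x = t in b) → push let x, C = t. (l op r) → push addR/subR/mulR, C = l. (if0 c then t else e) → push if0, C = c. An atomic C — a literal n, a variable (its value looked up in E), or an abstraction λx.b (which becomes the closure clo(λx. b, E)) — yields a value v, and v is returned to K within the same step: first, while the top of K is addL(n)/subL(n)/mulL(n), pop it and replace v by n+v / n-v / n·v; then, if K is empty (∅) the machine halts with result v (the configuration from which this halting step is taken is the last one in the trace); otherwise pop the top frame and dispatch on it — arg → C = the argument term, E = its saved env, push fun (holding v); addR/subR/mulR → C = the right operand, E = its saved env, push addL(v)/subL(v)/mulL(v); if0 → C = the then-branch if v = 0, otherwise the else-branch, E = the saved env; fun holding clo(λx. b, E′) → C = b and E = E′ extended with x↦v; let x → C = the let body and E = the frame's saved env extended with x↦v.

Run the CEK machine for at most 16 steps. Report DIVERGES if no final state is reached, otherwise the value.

Answer: DIVERGES (no final state within 16 steps)

Machine steps:
step 0: [C=((λx. (x x)) (λx. (x x))) | E=∅ | K=∅]
step 1: [C=(λx. (x x)) | E=∅ | K=[arg]]
step 2: [C=(λx. (x x)) | E=∅ | K=[fun]]
step 3: [C=(x x) | E={x↦clo(λx. (x x), ∅)} | K=∅]
step 4: [C=x | E={x↦clo(λx. (x x), ∅)} | K=[arg]]
step 5: [C=x | E={x↦clo(λx. (x x), ∅)} | K=[fun]]
… configuration repeats with period 3 (steps 3–5 recur indefinitely) …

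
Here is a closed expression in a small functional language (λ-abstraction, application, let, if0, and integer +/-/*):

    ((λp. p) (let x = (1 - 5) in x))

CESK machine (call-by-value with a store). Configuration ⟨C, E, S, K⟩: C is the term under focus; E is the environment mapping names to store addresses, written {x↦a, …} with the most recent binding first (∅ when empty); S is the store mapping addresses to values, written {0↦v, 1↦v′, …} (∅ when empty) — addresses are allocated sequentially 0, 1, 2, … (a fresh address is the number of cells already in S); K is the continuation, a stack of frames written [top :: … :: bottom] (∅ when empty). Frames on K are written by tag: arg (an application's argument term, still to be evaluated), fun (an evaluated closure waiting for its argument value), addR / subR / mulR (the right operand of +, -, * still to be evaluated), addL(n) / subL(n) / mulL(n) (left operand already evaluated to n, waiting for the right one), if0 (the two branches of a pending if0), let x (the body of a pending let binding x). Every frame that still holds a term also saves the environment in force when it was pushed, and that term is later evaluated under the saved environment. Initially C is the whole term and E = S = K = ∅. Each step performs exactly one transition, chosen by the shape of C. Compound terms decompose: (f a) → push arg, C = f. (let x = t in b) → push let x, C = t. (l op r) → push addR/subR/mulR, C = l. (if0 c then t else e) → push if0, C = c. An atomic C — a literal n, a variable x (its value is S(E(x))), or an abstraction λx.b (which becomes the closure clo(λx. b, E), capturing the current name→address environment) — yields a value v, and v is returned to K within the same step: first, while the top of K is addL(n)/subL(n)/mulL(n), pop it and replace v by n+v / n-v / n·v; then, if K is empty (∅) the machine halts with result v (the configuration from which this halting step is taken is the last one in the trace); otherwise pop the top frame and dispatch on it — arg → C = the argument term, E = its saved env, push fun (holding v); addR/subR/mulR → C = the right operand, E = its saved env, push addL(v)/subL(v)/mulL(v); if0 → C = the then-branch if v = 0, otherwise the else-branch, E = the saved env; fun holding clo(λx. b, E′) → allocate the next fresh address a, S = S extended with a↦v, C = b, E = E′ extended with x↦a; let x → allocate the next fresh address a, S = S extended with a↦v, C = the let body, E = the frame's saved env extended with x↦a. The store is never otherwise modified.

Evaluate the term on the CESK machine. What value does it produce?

Answer: -4

Derivation:
[0] ⟨C=((λp. p) (let x = (1 - 5) in x)); E=∅; S=∅; K=∅⟩
[1] ⟨C=(λp. p); E=∅; S=∅; K=[arg]⟩
[2] ⟨C=(let x = (1 - 5) in x); E=∅; S=∅; K=[fun]⟩
[3] ⟨C=(1 - 5); E=∅; S=∅; K=[let x :: fun]⟩
[4] ⟨C=1; E=∅; S=∅; K=[subR :: let x :: fun]⟩
[5] ⟨C=5; E=∅; S=∅; K=[subL(1) :: let x :: fun]⟩
[6] ⟨C=x; E={x↦0}; S={0↦-4}; K=[fun]⟩
[7] ⟨C=p; E={p↦1}; S={0↦-4, 1↦-4}; K=∅⟩
→ final value -4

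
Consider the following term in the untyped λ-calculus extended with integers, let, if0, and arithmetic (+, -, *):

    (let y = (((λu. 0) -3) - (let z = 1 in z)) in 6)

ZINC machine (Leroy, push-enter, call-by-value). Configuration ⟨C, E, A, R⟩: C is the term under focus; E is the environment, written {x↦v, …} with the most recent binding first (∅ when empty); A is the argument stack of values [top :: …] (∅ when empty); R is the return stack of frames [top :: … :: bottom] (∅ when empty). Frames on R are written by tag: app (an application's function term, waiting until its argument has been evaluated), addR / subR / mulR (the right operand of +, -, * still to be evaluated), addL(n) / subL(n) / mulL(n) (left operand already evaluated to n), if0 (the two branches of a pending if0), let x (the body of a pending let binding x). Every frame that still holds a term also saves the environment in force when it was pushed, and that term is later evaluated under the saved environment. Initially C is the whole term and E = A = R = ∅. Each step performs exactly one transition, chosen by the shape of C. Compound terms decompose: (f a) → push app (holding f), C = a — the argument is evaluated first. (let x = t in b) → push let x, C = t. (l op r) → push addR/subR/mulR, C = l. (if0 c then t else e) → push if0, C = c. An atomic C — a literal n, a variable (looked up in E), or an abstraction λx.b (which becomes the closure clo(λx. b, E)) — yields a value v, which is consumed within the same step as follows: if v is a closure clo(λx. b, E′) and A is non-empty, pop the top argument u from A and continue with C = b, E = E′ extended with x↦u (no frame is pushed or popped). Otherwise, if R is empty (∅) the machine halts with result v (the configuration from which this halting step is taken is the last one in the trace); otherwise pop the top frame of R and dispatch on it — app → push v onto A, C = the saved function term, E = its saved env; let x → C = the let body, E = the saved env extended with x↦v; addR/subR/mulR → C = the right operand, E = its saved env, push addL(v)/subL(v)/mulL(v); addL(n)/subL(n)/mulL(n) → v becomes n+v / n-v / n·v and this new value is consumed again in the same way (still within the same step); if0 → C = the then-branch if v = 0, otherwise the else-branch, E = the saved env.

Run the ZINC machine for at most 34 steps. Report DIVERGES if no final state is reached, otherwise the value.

0. <C=(let y = (((λu. 0) -3) - (let z = 1 in z)) in 6), E=∅, A=∅, R=∅>
1. <C=(((λu. 0) -3) - (let z = 1 in z)), E=∅, A=∅, R=[let y]>
2. <C=((λu. 0) -3), E=∅, A=∅, R=[subR :: let y]>
3. <C=-3, E=∅, A=∅, R=[app :: subR :: let y]>
4. <C=(λu. 0), E=∅, A=[-3], R=[subR :: let y]>
5. <C=0, E={u↦-3}, A=∅, R=[subR :: let y]>
6. <C=(let z = 1 in z), E=∅, A=∅, R=[subL(0) :: let y]>
7. <C=1, E=∅, A=∅, R=[let z :: subL(0) :: let y]>
8. <C=z, E={z↦1}, A=∅, R=[subL(0) :: let y]>
9. <C=6, E={y↦-1}, A=∅, R=∅>
→ final value 6

Answer: 6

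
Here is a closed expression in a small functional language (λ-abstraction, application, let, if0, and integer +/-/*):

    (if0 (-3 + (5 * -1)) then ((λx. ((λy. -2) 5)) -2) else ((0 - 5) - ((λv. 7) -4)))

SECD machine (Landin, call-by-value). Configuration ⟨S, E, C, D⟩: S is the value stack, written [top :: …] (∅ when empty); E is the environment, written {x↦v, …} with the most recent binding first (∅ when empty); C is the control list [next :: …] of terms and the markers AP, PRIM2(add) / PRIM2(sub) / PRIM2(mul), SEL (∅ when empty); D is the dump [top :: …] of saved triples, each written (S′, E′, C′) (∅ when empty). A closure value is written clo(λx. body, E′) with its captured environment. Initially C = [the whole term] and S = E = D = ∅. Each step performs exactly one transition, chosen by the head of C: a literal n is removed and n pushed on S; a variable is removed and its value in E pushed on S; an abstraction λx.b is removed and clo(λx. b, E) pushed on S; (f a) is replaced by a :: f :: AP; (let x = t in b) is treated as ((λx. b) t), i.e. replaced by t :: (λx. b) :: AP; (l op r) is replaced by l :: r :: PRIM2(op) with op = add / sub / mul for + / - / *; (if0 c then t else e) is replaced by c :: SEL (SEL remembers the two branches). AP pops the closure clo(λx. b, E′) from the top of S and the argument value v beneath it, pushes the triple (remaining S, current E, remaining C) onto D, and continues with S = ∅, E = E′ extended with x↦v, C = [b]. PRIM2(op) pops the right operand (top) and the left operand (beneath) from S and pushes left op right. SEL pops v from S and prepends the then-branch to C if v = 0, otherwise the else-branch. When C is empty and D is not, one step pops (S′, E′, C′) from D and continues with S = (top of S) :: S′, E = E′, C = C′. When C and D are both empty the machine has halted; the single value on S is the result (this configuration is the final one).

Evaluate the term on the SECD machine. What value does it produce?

Answer: -12

Execution trace:
t=0: ⟨S=∅; E=∅; C=[(if0 (-3 + (5 * -1)) then ((λx. ((λy. -2) 5)) -2) else ((0 - 5) - ((λv. 7) -4)))]; D=∅⟩
t=1: ⟨S=∅; E=∅; C=[(-3 + (5 * -1)) :: SEL]; D=∅⟩
t=2: ⟨S=∅; E=∅; C=[-3 :: (5 * -1) :: PRIM2(add) :: SEL]; D=∅⟩
t=3: ⟨S=[-3]; E=∅; C=[(5 * -1) :: PRIM2(add) :: SEL]; D=∅⟩
t=4: ⟨S=[-3]; E=∅; C=[5 :: -1 :: PRIM2(mul) :: PRIM2(add) :: SEL]; D=∅⟩
t=5: ⟨S=[5 :: -3]; E=∅; C=[-1 :: PRIM2(mul) :: PRIM2(add) :: SEL]; D=∅⟩
t=6: ⟨S=[-1 :: 5 :: -3]; E=∅; C=[PRIM2(mul) :: PRIM2(add) :: SEL]; D=∅⟩
t=7: ⟨S=[-5 :: -3]; E=∅; C=[PRIM2(add) :: SEL]; D=∅⟩
t=8: ⟨S=[-8]; E=∅; C=[SEL]; D=∅⟩
t=9: ⟨S=∅; E=∅; C=[((0 - 5) - ((λv. 7) -4))]; D=∅⟩
t=10: ⟨S=∅; E=∅; C=[(0 - 5) :: ((λv. 7) -4) :: PRIM2(sub)]; D=∅⟩
t=11: ⟨S=∅; E=∅; C=[0 :: 5 :: PRIM2(sub) :: ((λv. 7) -4) :: PRIM2(sub)]; D=∅⟩
t=12: ⟨S=[0]; E=∅; C=[5 :: PRIM2(sub) :: ((λv. 7) -4) :: PRIM2(sub)]; D=∅⟩
t=13: ⟨S=[5 :: 0]; E=∅; C=[PRIM2(sub) :: ((λv. 7) -4) :: PRIM2(sub)]; D=∅⟩
t=14: ⟨S=[-5]; E=∅; C=[((λv. 7) -4) :: PRIM2(sub)]; D=∅⟩
t=15: ⟨S=[-5]; E=∅; C=[-4 :: (λv. 7) :: AP :: PRIM2(sub)]; D=∅⟩
t=16: ⟨S=[-4 :: -5]; E=∅; C=[(λv. 7) :: AP :: PRIM2(sub)]; D=∅⟩
t=17: ⟨S=[clo(λv. 7, ∅) :: -4 :: -5]; E=∅; C=[AP :: PRIM2(sub)]; D=∅⟩
t=18: ⟨S=∅; E={v↦-4}; C=[7]; D=[([-5], ∅, [PRIM2(sub)])]⟩
t=19: ⟨S=[7]; E={v↦-4}; C=∅; D=[([-5], ∅, [PRIM2(sub)])]⟩
t=20: ⟨S=[7 :: -5]; E=∅; C=[PRIM2(sub)]; D=∅⟩
t=21: ⟨S=[-12]; E=∅; C=∅; D=∅⟩
→ final value -12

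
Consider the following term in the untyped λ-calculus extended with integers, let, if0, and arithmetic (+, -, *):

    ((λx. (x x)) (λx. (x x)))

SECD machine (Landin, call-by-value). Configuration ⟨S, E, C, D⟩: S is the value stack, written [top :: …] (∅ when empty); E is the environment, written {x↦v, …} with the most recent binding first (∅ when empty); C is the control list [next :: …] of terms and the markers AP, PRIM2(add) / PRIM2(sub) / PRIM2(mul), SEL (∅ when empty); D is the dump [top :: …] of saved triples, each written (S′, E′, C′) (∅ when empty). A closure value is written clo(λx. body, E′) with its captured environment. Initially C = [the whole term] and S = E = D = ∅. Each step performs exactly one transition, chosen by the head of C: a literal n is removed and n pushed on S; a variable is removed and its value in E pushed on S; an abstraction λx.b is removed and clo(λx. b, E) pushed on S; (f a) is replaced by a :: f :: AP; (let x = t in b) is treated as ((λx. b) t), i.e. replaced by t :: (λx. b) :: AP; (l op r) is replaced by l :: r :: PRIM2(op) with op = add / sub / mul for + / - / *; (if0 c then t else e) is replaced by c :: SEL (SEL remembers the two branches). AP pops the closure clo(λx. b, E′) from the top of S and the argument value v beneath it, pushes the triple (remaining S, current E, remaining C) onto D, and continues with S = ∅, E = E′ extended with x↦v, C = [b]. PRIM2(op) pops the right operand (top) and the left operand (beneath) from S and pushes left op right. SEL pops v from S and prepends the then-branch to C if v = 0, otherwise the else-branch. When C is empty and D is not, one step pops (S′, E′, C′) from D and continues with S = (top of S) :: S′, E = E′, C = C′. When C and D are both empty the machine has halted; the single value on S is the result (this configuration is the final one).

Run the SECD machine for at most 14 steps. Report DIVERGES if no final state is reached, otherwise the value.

Answer: DIVERGES (no final state within 14 steps)

Derivation:
[0] ⟨S=∅; E=∅; C=[((λx. (x x)) (λx. (x x)))]; D=∅⟩
[1] ⟨S=∅; E=∅; C=[(λx. (x x)) :: (λx. (x x)) :: AP]; D=∅⟩
[2] ⟨S=[clo(λx. (x x), ∅)]; E=∅; C=[(λx. (x x)) :: AP]; D=∅⟩
[3] ⟨S=[clo(λx. (x x), ∅) :: clo(λx. (x x), ∅)]; E=∅; C=[AP]; D=∅⟩
[4] ⟨S=∅; E={x↦clo(λx. (x x), ∅)}; C=[(x x)]; D=[(∅, ∅, ∅)]⟩
[5] ⟨S=∅; E={x↦clo(λx. (x x), ∅)}; C=[x :: x :: AP]; D=[(∅, ∅, ∅)]⟩
[6] ⟨S=[clo(λx. (x x), ∅)]; E={x↦clo(λx. (x x), ∅)}; C=[x :: AP]; D=[(∅, ∅, ∅)]⟩
[7] ⟨S=[clo(λx. (x x), ∅) :: clo(λx. (x x), ∅)]; E={x↦clo(λx. (x x), ∅)}; C=[AP]; D=[(∅, ∅, ∅)]⟩
[8] ⟨S=∅; E={x↦clo(λx. (x x), ∅)}; C=[(x x)]; D=[(∅, {x↦clo(λx. (x x), ∅)}, ∅) :: (∅, ∅, ∅)]⟩
[9] ⟨S=∅; E={x↦clo(λx. (x x), ∅)}; C=[x :: x :: AP]; D=[(∅, {x↦clo(λx. (x x), ∅)}, ∅) :: (∅, ∅, ∅)]⟩
[10] ⟨S=[clo(λx. (x x), ∅)]; E={x↦clo(λx. (x x), ∅)}; C=[x :: AP]; D=[(∅, {x↦clo(λx. (x x), ∅)}, ∅) :: (∅, ∅, ∅)]⟩
[11] ⟨S=[clo(λx. (x x), ∅) :: clo(λx. (x x), ∅)]; E={x↦clo(λx. (x x), ∅)}; C=[AP]; D=[(∅, {x↦clo(λx. (x x), ∅)}, ∅) :: (∅, ∅, ∅)]⟩
[12] ⟨S=∅; E={x↦clo(λx. (x x), ∅)}; C=[(x x)]; D=[(∅, {x↦clo(λx. (x x), ∅)}, ∅) :: (∅, {x↦clo(λx. (x x), ∅)}, ∅) :: (∅, ∅, ∅)]⟩
[13] ⟨S=∅; E={x↦clo(λx. (x x), ∅)}; C=[x :: x :: AP]; D=[(∅, {x↦clo(λx. (x x), ∅)}, ∅) :: (∅, {x↦clo(λx. (x x), ∅)}, ∅) :: (∅, ∅, ∅)]⟩
[14] ⟨S=[clo(λx. (x x), ∅)]; E={x↦clo(λx. (x x), ∅)}; C=[x :: AP]; D=[(∅, {x↦clo(λx. (x x), ∅)}, ∅) :: (∅, {x↦clo(λx. (x x), ∅)}, ∅) :: (∅, ∅, ∅)]⟩
→ 14 transitions taken and the configuration is still not final: no result within 14 steps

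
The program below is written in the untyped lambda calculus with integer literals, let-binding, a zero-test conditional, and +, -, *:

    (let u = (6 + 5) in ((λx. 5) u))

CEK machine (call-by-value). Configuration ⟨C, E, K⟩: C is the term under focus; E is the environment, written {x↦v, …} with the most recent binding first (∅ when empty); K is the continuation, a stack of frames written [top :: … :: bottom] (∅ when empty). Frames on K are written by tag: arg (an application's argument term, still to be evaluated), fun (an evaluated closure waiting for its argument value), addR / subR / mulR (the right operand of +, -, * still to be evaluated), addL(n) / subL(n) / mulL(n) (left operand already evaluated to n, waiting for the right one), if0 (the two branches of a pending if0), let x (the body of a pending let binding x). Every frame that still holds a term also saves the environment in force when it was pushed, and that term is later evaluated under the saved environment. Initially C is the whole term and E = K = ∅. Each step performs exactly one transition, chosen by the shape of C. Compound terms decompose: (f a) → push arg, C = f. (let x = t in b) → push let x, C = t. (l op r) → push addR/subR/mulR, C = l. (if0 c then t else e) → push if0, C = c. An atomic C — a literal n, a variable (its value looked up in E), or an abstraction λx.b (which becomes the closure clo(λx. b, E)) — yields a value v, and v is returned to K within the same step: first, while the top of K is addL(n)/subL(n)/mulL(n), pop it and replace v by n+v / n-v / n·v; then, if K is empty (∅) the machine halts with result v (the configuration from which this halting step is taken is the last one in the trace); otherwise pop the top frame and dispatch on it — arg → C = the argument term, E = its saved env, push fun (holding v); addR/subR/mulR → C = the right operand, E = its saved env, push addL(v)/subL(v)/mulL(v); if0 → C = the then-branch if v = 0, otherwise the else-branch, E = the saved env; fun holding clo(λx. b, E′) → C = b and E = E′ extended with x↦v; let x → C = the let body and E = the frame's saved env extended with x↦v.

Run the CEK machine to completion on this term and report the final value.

Answer: 5

Machine steps:
0. [C=(let u = (6 + 5) in ((λx. 5) u)) | E=∅ | K=∅]
1. [C=(6 + 5) | E=∅ | K=[let u]]
2. [C=6 | E=∅ | K=[addR :: let u]]
3. [C=5 | E=∅ | K=[addL(6) :: let u]]
4. [C=((λx. 5) u) | E={u↦11} | K=∅]
5. [C=(λx. 5) | E={u↦11} | K=[arg]]
6. [C=u | E={u↦11} | K=[fun]]
7. [C=5 | E={x↦11, u↦11} | K=∅]
→ final value 5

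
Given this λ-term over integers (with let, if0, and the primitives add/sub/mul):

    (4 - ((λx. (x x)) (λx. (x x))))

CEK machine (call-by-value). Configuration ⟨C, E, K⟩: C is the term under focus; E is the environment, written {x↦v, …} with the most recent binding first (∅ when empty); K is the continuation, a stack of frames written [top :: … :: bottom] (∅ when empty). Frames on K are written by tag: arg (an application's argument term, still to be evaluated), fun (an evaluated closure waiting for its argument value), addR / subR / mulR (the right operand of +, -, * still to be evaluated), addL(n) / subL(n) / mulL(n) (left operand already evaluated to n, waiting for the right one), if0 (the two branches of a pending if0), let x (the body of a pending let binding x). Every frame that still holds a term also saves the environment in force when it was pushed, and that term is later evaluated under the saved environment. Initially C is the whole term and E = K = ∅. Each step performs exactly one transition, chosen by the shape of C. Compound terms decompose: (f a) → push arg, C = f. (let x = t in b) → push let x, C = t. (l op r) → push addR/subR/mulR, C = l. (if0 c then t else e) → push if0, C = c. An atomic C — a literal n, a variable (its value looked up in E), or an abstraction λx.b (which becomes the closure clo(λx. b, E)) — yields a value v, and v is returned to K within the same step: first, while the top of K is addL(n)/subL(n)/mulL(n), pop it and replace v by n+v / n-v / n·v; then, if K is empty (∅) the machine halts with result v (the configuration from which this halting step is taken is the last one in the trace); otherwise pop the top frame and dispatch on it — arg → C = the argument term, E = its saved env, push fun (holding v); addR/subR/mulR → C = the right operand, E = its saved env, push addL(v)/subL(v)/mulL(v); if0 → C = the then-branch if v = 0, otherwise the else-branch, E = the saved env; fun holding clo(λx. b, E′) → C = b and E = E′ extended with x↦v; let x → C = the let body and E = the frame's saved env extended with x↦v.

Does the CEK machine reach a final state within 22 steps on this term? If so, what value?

0. <C=(4 - ((λx. (x x)) (λx. (x x)))), E=∅, K=∅>
1. <C=4, E=∅, K=[subR]>
2. <C=((λx. (x x)) (λx. (x x))), E=∅, K=[subL(4)]>
3. <C=(λx. (x x)), E=∅, K=[arg :: subL(4)]>
4. <C=(λx. (x x)), E=∅, K=[fun :: subL(4)]>
5. <C=(x x), E={x↦clo(λx. (x x), ∅)}, K=[subL(4)]>
6. <C=x, E={x↦clo(λx. (x x), ∅)}, K=[arg :: subL(4)]>
7. <C=x, E={x↦clo(λx. (x x), ∅)}, K=[fun :: subL(4)]>
… configuration repeats with period 3 (steps 5–7 recur indefinitely) …

Answer: DIVERGES (no final state within 22 steps)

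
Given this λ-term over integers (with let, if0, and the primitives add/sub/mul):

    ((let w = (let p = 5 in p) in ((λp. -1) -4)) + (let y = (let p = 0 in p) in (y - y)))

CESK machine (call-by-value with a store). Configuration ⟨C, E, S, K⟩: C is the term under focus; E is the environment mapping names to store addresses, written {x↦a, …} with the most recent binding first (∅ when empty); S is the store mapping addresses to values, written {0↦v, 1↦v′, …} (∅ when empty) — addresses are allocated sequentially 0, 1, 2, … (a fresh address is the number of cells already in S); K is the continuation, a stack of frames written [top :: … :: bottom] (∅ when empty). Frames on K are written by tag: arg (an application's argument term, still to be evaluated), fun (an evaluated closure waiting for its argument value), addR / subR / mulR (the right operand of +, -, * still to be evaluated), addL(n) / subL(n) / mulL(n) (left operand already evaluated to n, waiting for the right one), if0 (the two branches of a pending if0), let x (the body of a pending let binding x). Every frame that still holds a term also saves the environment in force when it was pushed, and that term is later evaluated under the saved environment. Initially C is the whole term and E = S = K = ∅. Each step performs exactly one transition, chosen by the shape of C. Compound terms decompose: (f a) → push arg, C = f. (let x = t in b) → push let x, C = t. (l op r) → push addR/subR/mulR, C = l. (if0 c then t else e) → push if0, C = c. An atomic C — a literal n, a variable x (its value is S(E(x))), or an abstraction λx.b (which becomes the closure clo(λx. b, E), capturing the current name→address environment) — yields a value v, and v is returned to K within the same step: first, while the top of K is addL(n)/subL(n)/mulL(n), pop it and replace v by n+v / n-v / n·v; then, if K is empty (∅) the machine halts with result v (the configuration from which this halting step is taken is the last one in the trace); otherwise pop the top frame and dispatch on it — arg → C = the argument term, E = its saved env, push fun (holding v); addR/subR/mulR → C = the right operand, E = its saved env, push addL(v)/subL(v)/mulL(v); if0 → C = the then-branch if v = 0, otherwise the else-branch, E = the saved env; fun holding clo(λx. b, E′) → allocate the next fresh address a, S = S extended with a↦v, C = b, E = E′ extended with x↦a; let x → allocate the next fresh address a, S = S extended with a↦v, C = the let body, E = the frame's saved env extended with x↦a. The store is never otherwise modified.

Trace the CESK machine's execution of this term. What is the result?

0. <C=((let w = (let p = 5 in p) in ((λp. -1) -4)) + (let y = (let p = 0 in p) in (y - y))), E=∅, S=∅, K=∅>
1. <C=(let w = (let p = 5 in p) in ((λp. -1) -4)), E=∅, S=∅, K=[addR]>
2. <C=(let p = 5 in p), E=∅, S=∅, K=[let w :: addR]>
3. <C=5, E=∅, S=∅, K=[let p :: let w :: addR]>
4. <C=p, E={p↦0}, S={0↦5}, K=[let w :: addR]>
5. <C=((λp. -1) -4), E={w↦1}, S={0↦5, 1↦5}, K=[addR]>
6. <C=(λp. -1), E={w↦1}, S={0↦5, 1↦5}, K=[arg :: addR]>
7. <C=-4, E={w↦1}, S={0↦5, 1↦5}, K=[fun :: addR]>
8. <C=-1, E={p↦2, w↦1}, S={0↦5, 1↦5, 2↦-4}, K=[addR]>
9. <C=(let y = (let p = 0 in p) in (y - y)), E=∅, S={0↦5, 1↦5, 2↦-4}, K=[addL(-1)]>
10. <C=(let p = 0 in p), E=∅, S={0↦5, 1↦5, 2↦-4}, K=[let y :: addL(-1)]>
11. <C=0, E=∅, S={0↦5, 1↦5, 2↦-4}, K=[let p :: let y :: addL(-1)]>
12. <C=p, E={p↦3}, S={0↦5, 1↦5, 2↦-4, 3↦0}, K=[let y :: addL(-1)]>
13. <C=(y - y), E={y↦4}, S={0↦5, 1↦5, 2↦-4, 3↦0, 4↦0}, K=[addL(-1)]>
14. <C=y, E={y↦4}, S={0↦5, 1↦5, 2↦-4, 3↦0, 4↦0}, K=[subR :: addL(-1)]>
15. <C=y, E={y↦4}, S={0↦5, 1↦5, 2↦-4, 3↦0, 4↦0}, K=[subL(0) :: addL(-1)]>
→ final value -1

Answer: -1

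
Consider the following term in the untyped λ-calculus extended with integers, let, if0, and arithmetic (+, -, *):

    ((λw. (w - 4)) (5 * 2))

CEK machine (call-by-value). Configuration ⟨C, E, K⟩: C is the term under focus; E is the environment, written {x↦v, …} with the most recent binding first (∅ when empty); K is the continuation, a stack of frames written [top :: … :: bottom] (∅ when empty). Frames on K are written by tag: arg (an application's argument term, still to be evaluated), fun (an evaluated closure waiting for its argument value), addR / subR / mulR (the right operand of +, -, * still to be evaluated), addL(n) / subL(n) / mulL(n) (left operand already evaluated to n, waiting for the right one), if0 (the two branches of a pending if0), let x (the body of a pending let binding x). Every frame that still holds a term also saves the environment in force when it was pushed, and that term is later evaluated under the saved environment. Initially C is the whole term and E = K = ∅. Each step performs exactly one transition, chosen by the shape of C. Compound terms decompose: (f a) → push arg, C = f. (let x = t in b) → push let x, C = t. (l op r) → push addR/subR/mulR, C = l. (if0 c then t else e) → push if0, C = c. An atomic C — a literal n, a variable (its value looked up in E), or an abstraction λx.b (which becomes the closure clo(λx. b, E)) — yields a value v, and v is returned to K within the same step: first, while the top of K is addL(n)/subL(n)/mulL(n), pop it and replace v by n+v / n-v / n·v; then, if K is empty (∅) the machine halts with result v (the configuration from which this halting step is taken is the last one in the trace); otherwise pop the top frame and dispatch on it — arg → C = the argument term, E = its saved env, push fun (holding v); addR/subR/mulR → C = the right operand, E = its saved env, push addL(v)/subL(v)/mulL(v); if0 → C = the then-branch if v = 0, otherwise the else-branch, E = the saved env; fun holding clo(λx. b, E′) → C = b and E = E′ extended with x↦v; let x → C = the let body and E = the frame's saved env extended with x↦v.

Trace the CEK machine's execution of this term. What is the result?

Answer: 6

Execution trace:
[0] [C=((λw. (w - 4)) (5 * 2)) | E=∅ | K=∅]
[1] [C=(λw. (w - 4)) | E=∅ | K=[arg]]
[2] [C=(5 * 2) | E=∅ | K=[fun]]
[3] [C=5 | E=∅ | K=[mulR :: fun]]
[4] [C=2 | E=∅ | K=[mulL(5) :: fun]]
[5] [C=(w - 4) | E={w↦10} | K=∅]
[6] [C=w | E={w↦10} | K=[subR]]
[7] [C=4 | E={w↦10} | K=[subL(10)]]
→ final value 6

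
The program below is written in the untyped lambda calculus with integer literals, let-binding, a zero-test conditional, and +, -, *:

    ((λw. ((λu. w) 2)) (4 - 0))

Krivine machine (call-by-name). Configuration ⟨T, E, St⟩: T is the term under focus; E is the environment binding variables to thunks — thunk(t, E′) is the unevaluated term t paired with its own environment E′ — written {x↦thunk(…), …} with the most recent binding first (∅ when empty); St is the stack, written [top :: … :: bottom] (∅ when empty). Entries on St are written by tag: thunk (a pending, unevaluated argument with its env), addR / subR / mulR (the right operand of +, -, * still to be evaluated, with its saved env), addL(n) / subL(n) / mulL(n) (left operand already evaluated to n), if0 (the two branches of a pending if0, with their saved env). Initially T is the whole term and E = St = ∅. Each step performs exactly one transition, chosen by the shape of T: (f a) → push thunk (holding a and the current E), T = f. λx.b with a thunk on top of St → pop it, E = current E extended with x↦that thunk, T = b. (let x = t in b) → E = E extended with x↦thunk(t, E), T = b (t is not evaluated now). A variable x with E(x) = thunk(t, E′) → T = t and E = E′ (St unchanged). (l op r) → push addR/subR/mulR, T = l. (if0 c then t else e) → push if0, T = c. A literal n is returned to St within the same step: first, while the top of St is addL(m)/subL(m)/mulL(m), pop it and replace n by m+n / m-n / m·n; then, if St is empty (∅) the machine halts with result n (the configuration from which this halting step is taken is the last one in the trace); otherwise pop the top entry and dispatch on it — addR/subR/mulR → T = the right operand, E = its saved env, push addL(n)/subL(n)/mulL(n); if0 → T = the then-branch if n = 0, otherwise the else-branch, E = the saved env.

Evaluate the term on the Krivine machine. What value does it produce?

[0] <T=((λw. ((λu. w) 2)) (4 - 0)), E=∅, St=∅>
[1] <T=(λw. ((λu. w) 2)), E=∅, St=[thunk]>
[2] <T=((λu. w) 2), E={w↦thunk((4 - 0), ∅)}, St=∅>
[3] <T=(λu. w), E={w↦thunk((4 - 0), ∅)}, St=[thunk]>
[4] <T=w, E={u↦thunk(2, {w↦thunk((4 - 0), ∅)}), w↦thunk((4 - 0), ∅)}, St=∅>
[5] <T=(4 - 0), E=∅, St=∅>
[6] <T=4, E=∅, St=[subR]>
[7] <T=0, E=∅, St=[subL(4)]>
→ final value 4

Answer: 4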